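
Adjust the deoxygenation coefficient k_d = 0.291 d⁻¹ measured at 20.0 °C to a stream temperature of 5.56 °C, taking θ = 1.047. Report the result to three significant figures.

k_d(T₂) = k_d(T₁) · θ^(T₂−T₁) = 0.291 × 1.047^(5.56−20.0)
= 0.291 × 1.047^-14.4 = 0.291 × 0.5152 = 0.1499 d⁻¹.

k_d ≈ 0.150 d⁻¹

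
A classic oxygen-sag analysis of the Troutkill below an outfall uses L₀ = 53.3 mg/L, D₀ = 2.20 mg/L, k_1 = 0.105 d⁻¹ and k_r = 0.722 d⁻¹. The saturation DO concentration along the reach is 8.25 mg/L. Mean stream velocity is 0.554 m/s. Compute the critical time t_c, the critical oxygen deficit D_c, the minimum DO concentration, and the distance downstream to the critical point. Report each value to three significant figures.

t_c ≈ 2.67 d; D_c ≈ 5.85 mg/L; min DO ≈ 2.40 mg/L; x_c ≈ 128 km

With k_r/k_1 = 6.876 and 1 − D₀(k_r−k_1)/(k_1 L₀) = 0.7575,
t_c = ln(6.876 × 0.7575) / (0.722 − 0.105) = ln(5.208) / 0.6170 = 1.650/0.6170 = 2.675 d.
D_c = (k_1/k_r) L₀ e^(−k_1 t_c) = (0.105/0.722) × 53.3 × e^(−0.105×2.675) = 0.1454 × 53.3 × 0.7551 = 5.853 mg/L.
Minimum DO = C_s − D_c = 8.25 − 5.853 = 2.397 mg/L.
x_c = v t_c = 0.554 m/s × 2.675 d × 86400 s/d = 128000 m ≈ 128 km.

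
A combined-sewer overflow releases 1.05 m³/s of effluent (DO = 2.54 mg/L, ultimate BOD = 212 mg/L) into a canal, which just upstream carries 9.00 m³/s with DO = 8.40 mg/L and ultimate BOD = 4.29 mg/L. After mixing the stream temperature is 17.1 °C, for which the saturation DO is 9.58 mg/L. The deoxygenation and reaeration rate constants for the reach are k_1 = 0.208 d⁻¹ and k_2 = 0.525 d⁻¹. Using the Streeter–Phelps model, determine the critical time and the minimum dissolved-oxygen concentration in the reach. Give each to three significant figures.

Mixed DO = (9.00×8.40 + 1.05×2.54)/(9.00+1.05) = 78.27/10.05 = 7.788 mg/L.
Mixed L₀ = (9.00×4.29 + 1.05×212)/(10.05) = 261.2/10.05 = 25.99 mg/L.
Initial deficit D₀ = C_s − DO₀ = 9.58 − 7.788 = 1.792 mg/L.
t_c = (1/0.3170) ln[(0.525/0.208)(1 − 1.792×0.3170/(0.208×25.99))] = 3.155 × ln(2.259) = 2.570 d.
D_c = (0.208/0.525) × 25.99 × e^(−0.208×2.570) = 0.3962 × 25.99 × 0.5859 = 6.033 mg/L.
Minimum DO = 9.58 − 6.033 = 3.547 mg/L.

t_c ≈ 2.57 d; minimum DO ≈ 3.55 mg/L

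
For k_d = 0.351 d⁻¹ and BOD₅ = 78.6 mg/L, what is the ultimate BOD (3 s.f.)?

BOD₅ = L₀(1 − e^(−5k_d)) ⇒ L₀ = BOD₅ / (1 − e^(−5×0.351))
= 78.6 / (1 − 0.1729) = 78.6 / 0.8271 = 95.03 mg/L.

L₀ ≈ 95.0 mg/L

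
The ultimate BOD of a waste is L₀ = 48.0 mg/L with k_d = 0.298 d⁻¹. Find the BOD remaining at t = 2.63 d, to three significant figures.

L_t = L₀ e^(−k_d t) = 48.0 × e^(−0.298×2.63) = 48.0 × 0.4567 = 21.92 mg/L.

L ≈ 21.9 mg/L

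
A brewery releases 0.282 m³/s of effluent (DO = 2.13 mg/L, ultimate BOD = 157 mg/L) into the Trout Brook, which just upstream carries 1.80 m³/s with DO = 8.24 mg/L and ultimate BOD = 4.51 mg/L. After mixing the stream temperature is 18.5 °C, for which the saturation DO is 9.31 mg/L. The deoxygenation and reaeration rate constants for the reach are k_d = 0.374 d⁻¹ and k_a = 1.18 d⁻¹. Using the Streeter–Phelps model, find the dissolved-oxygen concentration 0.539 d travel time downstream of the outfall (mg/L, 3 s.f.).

DO ≈ 4.94 mg/L

Mixed DO = (1.80×8.24 + 0.282×2.13)/(1.80+0.282) = 15.43/2.082 = 7.412 mg/L.
Mixed L₀ = (1.80×4.51 + 0.282×157)/(2.082) = 52.39/2.082 = 25.16 mg/L.
Initial deficit D₀ = C_s − DO₀ = 9.31 − 7.412 = 1.898 mg/L.
D(0.539) = [0.374×25.16/(1.18−0.374)](e^(−0.374×0.539) − e^(−1.18×0.539)) + 1.898 e^(−1.18×0.539)
= 11.68 × (0.8174 − 0.5294) + 1.898 × 0.5294 = 4.368 mg/L.
DO = 9.31 − 4.368 = 4.942 mg/L.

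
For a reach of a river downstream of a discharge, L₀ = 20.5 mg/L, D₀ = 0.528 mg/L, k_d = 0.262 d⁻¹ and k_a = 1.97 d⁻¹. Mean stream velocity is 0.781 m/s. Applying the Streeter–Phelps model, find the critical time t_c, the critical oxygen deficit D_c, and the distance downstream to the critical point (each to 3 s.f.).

With k_a/k_d = 7.519 and 1 − D₀(k_a−k_d)/(k_d L₀) = 0.8321,
t_c = ln(7.519 × 0.8321) / (1.97 − 0.262) = ln(6.257) / 1.708 = 1.834/1.708 = 1.074 d.
L(t_c) = L₀ e^(−k_d t_c) = 20.5 × 0.7548 = 15.47 mg/L, and at the critical point k_a D_c = k_d L, so D_c = (0.262/1.97) × 15.47 = 2.058 mg/L.
x_c = v t_c = 0.781 m/s × 1.074 d × 86400 s/d = 72440 m ≈ 72.4 km.

t_c ≈ 1.07 d; D_c ≈ 2.06 mg/L; x_c ≈ 72.4 km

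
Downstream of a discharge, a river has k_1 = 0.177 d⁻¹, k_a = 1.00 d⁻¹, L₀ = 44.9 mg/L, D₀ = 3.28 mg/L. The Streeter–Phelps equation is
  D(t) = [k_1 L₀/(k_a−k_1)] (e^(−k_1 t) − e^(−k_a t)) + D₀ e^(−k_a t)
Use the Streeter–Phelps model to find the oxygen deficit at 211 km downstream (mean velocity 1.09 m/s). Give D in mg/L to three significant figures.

D ≈ 5.82 mg/L

Travel time t = x/v = 211 km / (1.09 m/s) = 211000 m / 1.09 m/s = 193600 s = 2.240 d.
k_1 L₀/(k_a−k_1) = 0.177×44.9/(1.00−0.177) = 7.947/0.8230 = 9.657 mg/L.
e^(−k_1 t) = e^(−0.177×2.240) = 0.6726; e^(−k_a t) = e^(−1.00×2.240) = 0.1064.
D = 9.657 × (0.6726 − 0.1064) + 3.28 × 0.1064 = 5.468 + 0.3490 = 5.817 mg/L.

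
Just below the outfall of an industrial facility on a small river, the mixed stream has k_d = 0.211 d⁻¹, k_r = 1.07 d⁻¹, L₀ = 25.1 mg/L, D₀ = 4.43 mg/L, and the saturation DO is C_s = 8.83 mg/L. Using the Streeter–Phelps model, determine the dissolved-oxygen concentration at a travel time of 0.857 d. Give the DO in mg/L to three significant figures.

DO ≈ 4.38 mg/L

k_d L₀/(k_r−k_d) = 0.211×25.1/(1.07−0.211) = 5.296/0.8590 = 6.165 mg/L.
e^(−k_d t) = e^(−0.211×0.8570) = 0.8346; e^(−k_r t) = e^(−1.07×0.8570) = 0.3997.
D = 6.165 × (0.8346 − 0.3997) + 4.43 × 0.3997 = 2.681 + 1.771 = 4.452 mg/L.
DO = C_s − D = 8.83 − 4.452 = 4.378 mg/L.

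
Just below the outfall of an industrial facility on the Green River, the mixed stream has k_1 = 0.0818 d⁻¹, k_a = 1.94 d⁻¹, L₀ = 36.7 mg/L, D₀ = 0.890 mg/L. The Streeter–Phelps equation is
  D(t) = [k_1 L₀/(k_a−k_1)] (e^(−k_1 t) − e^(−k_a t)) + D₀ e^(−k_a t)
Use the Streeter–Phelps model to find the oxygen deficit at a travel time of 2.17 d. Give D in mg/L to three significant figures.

k_1 L₀/(k_a−k_1) = 0.0818×36.7/(1.94−0.0818) = 3.002/1.858 = 1.616 mg/L.
e^(−k_1 t) = e^(−0.0818×2.170) = 0.8374; e^(−k_a t) = e^(−1.94×2.170) = 0.01485.
D = 1.616 × (0.8374 − 0.01485) + 0.890 × 0.01485 = 1.329 + 0.01322 = 1.342 mg/L.

D ≈ 1.34 mg/L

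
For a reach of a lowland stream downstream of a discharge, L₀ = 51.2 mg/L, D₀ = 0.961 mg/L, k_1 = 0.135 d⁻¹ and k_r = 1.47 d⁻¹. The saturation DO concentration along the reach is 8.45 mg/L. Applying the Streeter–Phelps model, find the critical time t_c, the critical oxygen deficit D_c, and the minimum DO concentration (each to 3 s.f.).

t_c ≈ 1.63 d; D_c ≈ 3.77 mg/L; min DO ≈ 4.68 mg/L

At the critical point dD/dt = 0, so k_1 L₀ e^(−k_1 t) = k_r D. Substituting D(t) from the Streeter–Phelps equation and solving for t gives
t_c = ln[(k_r/k_1)(1 − D₀(k_r−k_1)/(k_1 L₀))] / (k_r−k_1).
Here k_r−k_1 = 1.335 d⁻¹ and 1 − D₀(k_r−k_1)/(k_1 L₀) = 1 − 0.961×1.335/(0.135×51.2) = 0.8144, so
t_c = ln(10.89 × 0.8144) / 1.335 = 2.182 / 1.335 = 1.635 d.
D_c = (k_1/k_r) L₀ e^(−k_1 t_c) = (0.135/1.47) × 51.2 × e^(−0.135×1.635) = 0.09184 × 51.2 × 0.8020 = 3.771 mg/L.
Minimum DO = C_s − D_c = 8.45 − 3.771 = 4.679 mg/L.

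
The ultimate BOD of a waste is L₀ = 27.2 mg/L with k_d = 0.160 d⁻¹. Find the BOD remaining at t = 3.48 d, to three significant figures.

L ≈ 15.6 mg/L

L_t = L₀ e^(−k_d t) = 27.2 × e^(−0.160×3.48) = 27.2 × 0.5730 = 15.59 mg/L.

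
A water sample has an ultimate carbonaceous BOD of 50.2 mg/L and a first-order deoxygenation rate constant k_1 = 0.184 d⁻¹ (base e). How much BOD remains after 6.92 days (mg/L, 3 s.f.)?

L_t = L₀ e^(−k_1 t) = 50.2 × e^(−0.184×6.92) = 50.2 × 0.2799 = 14.05 mg/L.

L ≈ 14.1 mg/L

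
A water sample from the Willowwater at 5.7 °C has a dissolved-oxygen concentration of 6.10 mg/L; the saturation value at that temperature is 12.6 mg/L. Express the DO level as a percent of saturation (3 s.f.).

48.4 % saturation

% saturation = C/C_s × 100 = 6.10/12.6 × 100 = 48.4 %.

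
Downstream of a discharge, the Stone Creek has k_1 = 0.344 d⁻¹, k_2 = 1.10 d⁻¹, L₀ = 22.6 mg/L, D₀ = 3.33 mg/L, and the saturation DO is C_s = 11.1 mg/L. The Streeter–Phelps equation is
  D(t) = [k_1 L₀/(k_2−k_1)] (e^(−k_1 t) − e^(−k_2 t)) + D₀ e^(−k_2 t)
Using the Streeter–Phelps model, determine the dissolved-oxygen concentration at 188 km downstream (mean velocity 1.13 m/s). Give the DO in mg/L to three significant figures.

DO ≈ 6.63 mg/L

Travel time t = x/v = 188 km / (1.13 m/s) = 188000 m / 1.13 m/s = 166400 s = 1.926 d.
k_1 L₀/(k_2−k_1) = 0.344×22.6/(1.10−0.344) = 7.774/0.7560 = 10.28 mg/L.
e^(−k_1 t) = e^(−0.344×1.926) = 0.5156; e^(−k_2 t) = e^(−1.10×1.926) = 0.1203.
D = 10.28 × (0.5156 − 0.1203) + 3.33 × 0.1203 = 4.066 + 0.4004 = 4.466 mg/L.
DO = C_s − D = 11.1 − 4.466 = 6.634 mg/L.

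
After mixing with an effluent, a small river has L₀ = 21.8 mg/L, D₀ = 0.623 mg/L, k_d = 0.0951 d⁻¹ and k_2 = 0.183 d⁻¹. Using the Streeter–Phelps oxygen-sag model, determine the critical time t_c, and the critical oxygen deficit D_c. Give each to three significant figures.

At the critical point dD/dt = 0, so k_d L₀ e^(−k_d t) = k_2 D. Substituting D(t) from the Streeter–Phelps equation and solving for t gives
t_c = ln[(k_2/k_d)(1 − D₀(k_2−k_d)/(k_d L₀))] / (k_2−k_d).
Here k_2−k_d = 0.08790 d⁻¹ and 1 − D₀(k_2−k_d)/(k_d L₀) = 1 − 0.623×0.08790/(0.0951×21.8) = 0.9736, so
t_c = ln(1.924 × 0.9736) / 0.08790 = 0.6278 / 0.08790 = 7.142 d.
L(t_c) = L₀ e^(−k_d t_c) = 21.8 × 0.5070 = 11.05 mg/L, and at the critical point k_2 D_c = k_d L, so D_c = (0.0951/0.183) × 11.05 = 5.744 mg/L.

t_c ≈ 7.14 d; D_c ≈ 5.74 mg/L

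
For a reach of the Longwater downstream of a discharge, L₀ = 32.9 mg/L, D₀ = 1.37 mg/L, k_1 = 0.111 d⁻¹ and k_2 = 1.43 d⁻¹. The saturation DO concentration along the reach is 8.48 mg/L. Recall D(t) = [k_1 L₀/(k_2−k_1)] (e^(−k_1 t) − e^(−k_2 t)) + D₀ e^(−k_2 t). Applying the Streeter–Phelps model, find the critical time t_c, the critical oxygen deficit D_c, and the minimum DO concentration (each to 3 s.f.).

t_c ≈ 1.42 d; D_c ≈ 2.18 mg/L; min DO ≈ 6.30 mg/L

At the critical point dD/dt = 0, so k_1 L₀ e^(−k_1 t) = k_2 D. Substituting D(t) from the Streeter–Phelps equation and solving for t gives
t_c = ln[(k_2/k_1)(1 − D₀(k_2−k_1)/(k_1 L₀))] / (k_2−k_1).
Here k_2−k_1 = 1.319 d⁻¹ and 1 − D₀(k_2−k_1)/(k_1 L₀) = 1 − 1.37×1.319/(0.111×32.9) = 0.5052, so
t_c = ln(12.88 × 0.5052) / 1.319 = 1.873 / 1.319 = 1.420 d.
L(t_c) = L₀ e^(−k_1 t_c) = 32.9 × 0.8542 = 28.10 mg/L, and at the critical point k_2 D_c = k_1 L, so D_c = (0.111/1.43) × 28.10 = 2.181 mg/L.
Minimum DO = C_s − D_c = 8.48 − 2.181 = 6.299 mg/L.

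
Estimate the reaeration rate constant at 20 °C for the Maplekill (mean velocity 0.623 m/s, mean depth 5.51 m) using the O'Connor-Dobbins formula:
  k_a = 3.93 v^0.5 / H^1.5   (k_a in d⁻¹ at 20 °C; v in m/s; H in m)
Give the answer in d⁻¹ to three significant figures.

k_a ≈ 0.240 d⁻¹

k_a = 3.93 × 0.623^0.5 / 5.51^1.5 = 3.93 × 0.7893 / 12.93 = 0.2398 d⁻¹.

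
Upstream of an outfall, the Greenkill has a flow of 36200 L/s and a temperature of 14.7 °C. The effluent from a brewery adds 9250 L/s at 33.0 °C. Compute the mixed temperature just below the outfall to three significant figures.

Flow-weighted mixing: C = (Q_r C_r + Q_w C_w)/(Q_r + Q_w)
= (36200×14.7 + 9250×33.0)/(36200 + 9250) = 837400/45450 = 18.42 °C.

18.4 °C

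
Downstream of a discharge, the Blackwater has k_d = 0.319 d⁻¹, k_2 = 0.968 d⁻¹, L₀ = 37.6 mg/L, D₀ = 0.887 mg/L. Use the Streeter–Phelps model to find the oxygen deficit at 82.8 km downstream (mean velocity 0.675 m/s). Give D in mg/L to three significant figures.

Travel time t = x/v = 82.8 km / (0.675 m/s) = 82800 m / 0.675 m/s = 122700 s = 1.420 d.
k_d L₀/(k_2−k_d) = 0.319×37.6/(0.968−0.319) = 11.99/0.6490 = 18.48 mg/L.
e^(−k_d t) = e^(−0.319×1.420) = 0.6358; e^(−k_2 t) = e^(−0.968×1.420) = 0.2530.
D = 18.48 × (0.6358 − 0.2530) + 0.887 × 0.2530 = 7.074 + 0.2244 = 7.299 mg/L.

D ≈ 7.30 mg/L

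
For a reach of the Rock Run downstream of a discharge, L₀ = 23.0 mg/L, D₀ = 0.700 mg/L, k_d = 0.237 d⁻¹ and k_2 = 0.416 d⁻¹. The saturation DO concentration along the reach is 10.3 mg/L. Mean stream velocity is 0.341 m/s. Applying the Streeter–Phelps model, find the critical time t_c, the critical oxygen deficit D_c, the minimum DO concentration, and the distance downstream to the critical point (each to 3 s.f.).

t_c ≈ 3.01 d; D_c ≈ 6.42 mg/L; min DO ≈ 3.88 mg/L; x_c ≈ 88.8 km

With k_2/k_d = 1.755 and 1 − D₀(k_2−k_d)/(k_d L₀) = 0.9770,
t_c = ln(1.755 × 0.9770) / (0.416 − 0.237) = ln(1.715) / 0.1790 = 0.5394/0.1790 = 3.013 d.
L(t_c) = L₀ e^(−k_d t_c) = 23.0 × 0.4896 = 11.26 mg/L, and at the critical point k_2 D_c = k_d L, so D_c = (0.237/0.416) × 11.26 = 6.416 mg/L.
Minimum DO = C_s − D_c = 10.3 − 6.416 = 3.884 mg/L.
x_c = v t_c = 0.341 m/s × 3.013 d × 86400 s/d = 88780 m ≈ 88.8 km.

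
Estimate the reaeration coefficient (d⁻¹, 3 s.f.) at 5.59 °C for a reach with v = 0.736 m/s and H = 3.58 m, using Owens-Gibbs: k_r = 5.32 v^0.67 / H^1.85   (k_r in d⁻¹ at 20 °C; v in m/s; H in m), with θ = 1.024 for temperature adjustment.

k_r ≈ 0.291 d⁻¹

k_r(20) = 5.32 × 0.736^0.67 / 3.58^1.85 = 5.32 × 0.8143 / 10.58 = 0.4093 d⁻¹.
k_r(5.59) = 0.4093 × 1.024^(5.59−20) = 0.4093 × 0.7105 = 0.2908 d⁻¹.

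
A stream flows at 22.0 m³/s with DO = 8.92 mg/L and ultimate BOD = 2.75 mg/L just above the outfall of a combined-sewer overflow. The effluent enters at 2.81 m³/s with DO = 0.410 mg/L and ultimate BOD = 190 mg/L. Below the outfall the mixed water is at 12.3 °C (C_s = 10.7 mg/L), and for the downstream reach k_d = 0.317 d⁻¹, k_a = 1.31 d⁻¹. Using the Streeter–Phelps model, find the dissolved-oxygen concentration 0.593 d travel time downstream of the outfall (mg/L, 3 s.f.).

Mixed DO = (22.0×8.92 + 2.81×0.410)/(22.0+2.81) = 197.4/24.81 = 7.956 mg/L.
Mixed L₀ = (22.0×2.75 + 2.81×190)/(24.81) = 594.4/24.81 = 23.96 mg/L.
Initial deficit D₀ = C_s − DO₀ = 10.7 − 7.956 = 2.744 mg/L.
D(0.593) = [0.317×23.96/(1.31−0.317)](e^(−0.317×0.593) − e^(−1.31×0.593)) + 2.744 e^(−1.31×0.593)
= 7.648 × (0.8286 − 0.4599) + 2.744 × 0.4599 = 4.082 mg/L.
DO = 10.7 − 4.082 = 6.618 mg/L.

DO ≈ 6.62 mg/L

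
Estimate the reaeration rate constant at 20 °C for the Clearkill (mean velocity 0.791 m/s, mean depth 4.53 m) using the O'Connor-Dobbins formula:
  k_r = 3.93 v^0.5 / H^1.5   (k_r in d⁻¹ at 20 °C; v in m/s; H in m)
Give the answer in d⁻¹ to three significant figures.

k_r = 3.93 × 0.791^0.5 / 4.53^1.5 = 3.93 × 0.8894 / 9.642 = 0.3625 d⁻¹.

k_r ≈ 0.363 d⁻¹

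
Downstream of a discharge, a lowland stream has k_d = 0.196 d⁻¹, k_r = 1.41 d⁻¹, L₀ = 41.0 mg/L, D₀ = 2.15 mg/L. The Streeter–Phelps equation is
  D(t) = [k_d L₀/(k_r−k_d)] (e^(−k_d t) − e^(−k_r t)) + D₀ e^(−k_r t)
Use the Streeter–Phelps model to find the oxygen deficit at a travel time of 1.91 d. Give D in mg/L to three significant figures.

D ≈ 4.25 mg/L

k_d L₀/(k_r−k_d) = 0.196×41.0/(1.41−0.196) = 8.036/1.214 = 6.619 mg/L.
e^(−k_d t) = e^(−0.196×1.910) = 0.6877; e^(−k_r t) = e^(−1.41×1.910) = 0.06767.
D = 6.619 × (0.6877 − 0.06767) + 2.15 × 0.06767 = 4.104 + 0.1455 = 4.250 mg/L.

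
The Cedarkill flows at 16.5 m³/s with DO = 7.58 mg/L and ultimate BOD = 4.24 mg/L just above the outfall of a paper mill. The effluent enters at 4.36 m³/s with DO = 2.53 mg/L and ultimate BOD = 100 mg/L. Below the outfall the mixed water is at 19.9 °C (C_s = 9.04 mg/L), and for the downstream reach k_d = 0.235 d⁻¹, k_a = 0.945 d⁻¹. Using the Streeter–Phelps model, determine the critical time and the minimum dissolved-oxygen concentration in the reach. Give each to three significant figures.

t_c ≈ 1.43 d; minimum DO ≈ 4.73 mg/L

Mixed DO = (16.5×7.58 + 4.36×2.53)/(16.5+4.36) = 136.1/20.86 = 6.524 mg/L.
Mixed L₀ = (16.5×4.24 + 4.36×100)/(20.86) = 506.0/20.86 = 24.26 mg/L.
Initial deficit D₀ = C_s − DO₀ = 9.04 − 6.524 = 2.516 mg/L.
t_c = (1/0.7100) ln[(0.945/0.235)(1 − 2.516×0.7100/(0.235×24.26))] = 1.408 × ln(2.761) = 1.431 d.
D_c = (0.235/0.945) × 24.26 × e^(−0.235×1.431) = 0.2487 × 24.26 × 0.7145 = 4.310 mg/L.
Minimum DO = 9.04 − 4.310 = 4.730 mg/L.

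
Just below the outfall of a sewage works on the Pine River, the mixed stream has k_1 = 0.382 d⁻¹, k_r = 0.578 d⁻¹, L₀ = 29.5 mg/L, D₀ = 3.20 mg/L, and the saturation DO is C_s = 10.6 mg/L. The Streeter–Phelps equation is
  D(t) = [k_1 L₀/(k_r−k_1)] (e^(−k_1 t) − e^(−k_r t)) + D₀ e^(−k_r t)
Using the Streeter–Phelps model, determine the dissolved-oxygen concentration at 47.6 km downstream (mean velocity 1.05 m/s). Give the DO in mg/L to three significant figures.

DO ≈ 3.64 mg/L

Travel time t = x/v = 47.6 km / (1.05 m/s) = 47600 m / 1.05 m/s = 45330 s = 0.5247 d.
k_1 L₀/(k_r−k_1) = 0.382×29.5/(0.578−0.382) = 11.27/0.1960 = 57.49 mg/L.
e^(−k_1 t) = e^(−0.382×0.5247) = 0.8184; e^(−k_r t) = e^(−0.578×0.5247) = 0.7384.
D = 57.49 × (0.8184 − 0.7384) + 3.20 × 0.7384 = 4.598 + 2.363 = 6.961 mg/L.
DO = C_s − D = 10.6 − 6.961 = 3.639 mg/L.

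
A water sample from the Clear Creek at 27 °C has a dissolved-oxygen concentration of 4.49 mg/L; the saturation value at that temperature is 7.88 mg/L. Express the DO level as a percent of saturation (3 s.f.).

57.0 % saturation

% saturation = C/C_s × 100 = 4.49/7.88 × 100 = 57.0 %.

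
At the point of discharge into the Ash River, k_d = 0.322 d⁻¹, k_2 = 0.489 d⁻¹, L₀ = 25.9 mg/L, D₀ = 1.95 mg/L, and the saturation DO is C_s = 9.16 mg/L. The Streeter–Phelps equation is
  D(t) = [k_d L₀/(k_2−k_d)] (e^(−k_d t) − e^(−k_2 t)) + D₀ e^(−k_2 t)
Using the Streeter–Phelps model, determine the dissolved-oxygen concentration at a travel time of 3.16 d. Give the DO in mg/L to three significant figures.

k_d L₀/(k_2−k_d) = 0.322×25.9/(0.489−0.322) = 8.340/0.1670 = 49.94 mg/L.
e^(−k_d t) = e^(−0.322×3.160) = 0.3615; e^(−k_2 t) = e^(−0.489×3.160) = 0.2133.
D = 49.94 × (0.3615 − 0.2133) + 1.95 × 0.2133 = 7.402 + 0.4159 = 7.818 mg/L.
DO = C_s − D = 9.16 − 7.818 = 1.342 mg/L.

DO ≈ 1.34 mg/L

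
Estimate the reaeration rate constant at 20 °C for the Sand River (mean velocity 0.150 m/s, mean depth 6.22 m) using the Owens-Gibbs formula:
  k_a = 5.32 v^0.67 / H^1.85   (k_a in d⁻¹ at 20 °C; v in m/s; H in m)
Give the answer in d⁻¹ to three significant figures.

k_a = 5.32 × 0.150^0.67 / 6.22^1.85 = 5.32 × 0.2805 / 29.41 = 0.05074 d⁻¹.

k_a ≈ 0.0507 d⁻¹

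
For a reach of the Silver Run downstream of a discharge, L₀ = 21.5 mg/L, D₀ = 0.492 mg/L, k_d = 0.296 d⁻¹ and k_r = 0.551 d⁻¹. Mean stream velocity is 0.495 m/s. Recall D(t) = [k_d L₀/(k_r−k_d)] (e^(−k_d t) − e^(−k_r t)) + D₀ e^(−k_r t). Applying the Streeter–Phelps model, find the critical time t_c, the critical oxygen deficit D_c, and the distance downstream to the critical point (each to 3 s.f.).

t_c = [1/(k_r−k_d)] ln[(k_r/k_d)(1 − D₀(k_r−k_d)/(k_d L₀))]
= [1/(0.551−0.296)] ln[(0.551/0.296)(1 − 0.492×0.2550/(0.296×21.5))]
= (1/0.2550) ln[1.861 × 0.9803] = 3.922 × ln(1.825) = 3.922 × 0.6015 = 2.359 d.
D_c = (k_d/k_r) L₀ e^(−k_d t_c) = (0.296/0.551) × 21.5 × e^(−0.296×2.359) = 0.5372 × 21.5 × 0.4975 = 5.746 mg/L.
x_c = v t_c = 0.495 m/s × 2.359 d × 86400 s/d = 100900 m ≈ 101 km.

t_c ≈ 2.36 d; D_c ≈ 5.75 mg/L; x_c ≈ 101 km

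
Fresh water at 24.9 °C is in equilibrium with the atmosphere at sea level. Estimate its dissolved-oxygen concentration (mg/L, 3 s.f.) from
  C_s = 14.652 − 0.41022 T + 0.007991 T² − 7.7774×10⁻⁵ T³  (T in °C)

C_s = 14.652 − 0.41022×24.9 + 0.007991×24.9² − 7.7774×10⁻⁵×24.9³ = 8.191 mg/L.

C_s ≈ 8.19 mg/L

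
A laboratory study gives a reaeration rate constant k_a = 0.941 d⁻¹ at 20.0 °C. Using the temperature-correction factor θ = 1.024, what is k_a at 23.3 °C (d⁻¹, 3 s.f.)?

k_a ≈ 1.02 d⁻¹

k_a(T₂) = k_a(T₁) · θ^(T₂−T₁) = 0.941 × 1.024^(23.3−20.0)
= 0.941 × 1.024^3.30 = 0.941 × 1.081 = 1.018 d⁻¹.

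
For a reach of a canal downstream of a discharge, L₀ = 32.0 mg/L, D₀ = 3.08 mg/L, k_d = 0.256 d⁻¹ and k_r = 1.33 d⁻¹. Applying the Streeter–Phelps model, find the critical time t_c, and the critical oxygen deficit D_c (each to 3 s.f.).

With k_r/k_d = 5.195 and 1 − D₀(k_r−k_d)/(k_d L₀) = 0.5962,
t_c = ln(5.195 × 0.5962) / (1.33 − 0.256) = ln(3.097) / 1.074 = 1.131/1.074 = 1.053 d.
D_c = (k_d/k_r) L₀ e^(−k_d t_c) = (0.256/1.33) × 32.0 × e^(−0.256×1.053) = 0.1925 × 32.0 × 0.7638 = 4.704 mg/L.

t_c ≈ 1.05 d; D_c ≈ 4.70 mg/L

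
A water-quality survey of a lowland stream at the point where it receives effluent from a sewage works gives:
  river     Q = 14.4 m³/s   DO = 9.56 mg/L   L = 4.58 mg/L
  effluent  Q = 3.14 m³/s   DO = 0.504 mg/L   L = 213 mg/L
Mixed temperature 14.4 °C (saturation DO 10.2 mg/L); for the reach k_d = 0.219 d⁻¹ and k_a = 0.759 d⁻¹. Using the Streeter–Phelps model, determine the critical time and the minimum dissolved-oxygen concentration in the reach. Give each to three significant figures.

t_c ≈ 2.04 d; minimum DO ≈ 2.46 mg/L

Mixed DO = (14.4×9.56 + 3.14×0.504)/(14.4+3.14) = 139.2/17.54 = 7.939 mg/L.
Mixed L₀ = (14.4×4.58 + 3.14×213)/(17.54) = 734.8/17.54 = 41.89 mg/L.
Initial deficit D₀ = C_s − DO₀ = 10.2 − 7.939 = 2.261 mg/L.
t_c = (1/0.5400) ln[(0.759/0.219)(1 − 2.261×0.5400/(0.219×41.89))] = 1.852 × ln(3.004) = 2.037 d.
D_c = (0.219/0.759) × 41.89 × e^(−0.219×2.037) = 0.2885 × 41.89 × 0.6401 = 7.737 mg/L.
Minimum DO = 10.2 − 7.737 = 2.463 mg/L.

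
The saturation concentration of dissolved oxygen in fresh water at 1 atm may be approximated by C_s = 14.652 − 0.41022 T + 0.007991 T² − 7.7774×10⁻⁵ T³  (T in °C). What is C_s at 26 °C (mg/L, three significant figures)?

C_s ≈ 8.02 mg/L

C_s = 14.652 − 0.41022×26 + 0.007991×26² − 7.7774×10⁻⁵×26³ = 8.021 mg/L.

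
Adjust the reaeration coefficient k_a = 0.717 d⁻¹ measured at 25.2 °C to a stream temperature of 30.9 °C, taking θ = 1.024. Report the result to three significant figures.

k_a ≈ 0.821 d⁻¹

k_a(T₂) = k_a(T₁) · θ^(T₂−T₁) = 0.717 × 1.024^(30.9−25.2)
= 0.717 × 1.024^5.70 = 0.717 × 1.145 = 0.8208 d⁻¹.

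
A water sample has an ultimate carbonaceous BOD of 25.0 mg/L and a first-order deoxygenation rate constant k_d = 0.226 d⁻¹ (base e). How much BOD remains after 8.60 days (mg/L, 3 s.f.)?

L ≈ 3.58 mg/L

L_t = L₀ e^(−k_d t) = 25.0 × e^(−0.226×8.60) = 25.0 × 0.1432 = 3.580 mg/L.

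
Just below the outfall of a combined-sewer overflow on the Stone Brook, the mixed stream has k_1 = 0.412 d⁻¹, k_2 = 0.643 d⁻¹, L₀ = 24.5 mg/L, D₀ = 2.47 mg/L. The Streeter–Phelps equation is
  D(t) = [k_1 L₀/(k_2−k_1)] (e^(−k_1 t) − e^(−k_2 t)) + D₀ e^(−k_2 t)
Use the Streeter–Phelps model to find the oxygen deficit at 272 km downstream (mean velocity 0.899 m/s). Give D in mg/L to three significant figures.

Travel time t = x/v = 272 km / (0.899 m/s) = 272000 m / 0.899 m/s = 302600 s = 3.502 d.
k_1 L₀/(k_2−k_1) = 0.412×24.5/(0.643−0.412) = 10.09/0.2310 = 43.70 mg/L.
e^(−k_1 t) = e^(−0.412×3.502) = 0.2363; e^(−k_2 t) = e^(−0.643×3.502) = 0.1052.
D = 43.70 × (0.2363 − 0.1052) + 2.47 × 0.1052 = 5.727 + 0.2599 = 5.987 mg/L.

D ≈ 5.99 mg/L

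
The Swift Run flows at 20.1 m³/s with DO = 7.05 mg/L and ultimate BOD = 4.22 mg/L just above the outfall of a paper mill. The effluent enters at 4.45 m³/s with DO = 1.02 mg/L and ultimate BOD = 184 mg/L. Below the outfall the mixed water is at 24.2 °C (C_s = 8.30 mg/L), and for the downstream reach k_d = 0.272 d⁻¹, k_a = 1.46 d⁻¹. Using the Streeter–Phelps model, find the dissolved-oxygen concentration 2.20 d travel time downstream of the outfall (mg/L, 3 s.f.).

Mixed DO = (20.1×7.05 + 4.45×1.02)/(20.1+4.45) = 146.2/24.55 = 5.957 mg/L.
Mixed L₀ = (20.1×4.22 + 4.45×184)/(24.55) = 903.6/24.55 = 36.81 mg/L.
Initial deficit D₀ = C_s − DO₀ = 8.30 − 5.957 = 2.343 mg/L.
D(2.20) = [0.272×36.81/(1.46−0.272)](e^(−0.272×2.20) − e^(−1.46×2.20)) + 2.343 e^(−1.46×2.20)
= 8.427 × (0.5497 − 0.04028) + 2.343 × 0.04028 = 4.387 mg/L.
DO = 8.30 − 4.387 = 3.913 mg/L.

DO ≈ 3.91 mg/L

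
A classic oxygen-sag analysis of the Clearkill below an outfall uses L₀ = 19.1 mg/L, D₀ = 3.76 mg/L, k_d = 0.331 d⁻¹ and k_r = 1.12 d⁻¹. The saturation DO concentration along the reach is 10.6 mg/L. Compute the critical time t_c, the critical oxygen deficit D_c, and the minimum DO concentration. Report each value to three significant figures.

t_c ≈ 0.742 d; D_c ≈ 4.42 mg/L; min DO ≈ 6.18 mg/L

With k_r/k_d = 3.384 and 1 − D₀(k_r−k_d)/(k_d L₀) = 0.5308,
t_c = ln(3.384 × 0.5308) / (1.12 − 0.331) = ln(1.796) / 0.7890 = 0.5855/0.7890 = 0.7421 d.
D_c = (k_d/k_r) L₀ e^(−k_d t_c) = (0.331/1.12) × 19.1 × e^(−0.331×0.7421) = 0.2955 × 19.1 × 0.7822 = 4.415 mg/L.
Minimum DO = C_s − D_c = 10.6 − 4.415 = 6.185 mg/L.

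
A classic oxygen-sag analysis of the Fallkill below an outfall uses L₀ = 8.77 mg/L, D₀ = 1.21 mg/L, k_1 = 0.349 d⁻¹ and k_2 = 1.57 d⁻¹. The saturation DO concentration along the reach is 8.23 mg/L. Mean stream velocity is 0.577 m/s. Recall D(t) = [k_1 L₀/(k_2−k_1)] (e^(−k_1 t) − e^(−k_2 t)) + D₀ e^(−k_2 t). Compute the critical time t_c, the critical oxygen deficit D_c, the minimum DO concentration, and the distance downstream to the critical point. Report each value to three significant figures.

At the critical point dD/dt = 0, so k_1 L₀ e^(−k_1 t) = k_2 D. Substituting D(t) from the Streeter–Phelps equation and solving for t gives
t_c = ln[(k_2/k_1)(1 − D₀(k_2−k_1)/(k_1 L₀))] / (k_2−k_1).
Here k_2−k_1 = 1.221 d⁻¹ and 1 − D₀(k_2−k_1)/(k_1 L₀) = 1 − 1.21×1.221/(0.349×8.77) = 0.5173, so
t_c = ln(4.499 × 0.5173) / 1.221 = 0.8446 / 1.221 = 0.6918 d.
L(t_c) = L₀ e^(−k_1 t_c) = 8.77 × 0.7855 = 6.889 mg/L, and at the critical point k_2 D_c = k_1 L, so D_c = (0.349/1.57) × 6.889 = 1.531 mg/L.
Minimum DO = C_s − D_c = 8.23 − 1.531 = 6.699 mg/L.
x_c = v t_c = 0.577 m/s × 0.6918 d × 86400 s/d = 34490 m ≈ 34.5 km.

t_c ≈ 0.692 d; D_c ≈ 1.53 mg/L; min DO ≈ 6.70 mg/L; x_c ≈ 34.5 km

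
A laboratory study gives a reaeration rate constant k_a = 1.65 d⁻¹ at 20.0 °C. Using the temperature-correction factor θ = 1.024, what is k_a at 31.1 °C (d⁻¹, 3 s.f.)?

k_a ≈ 2.15 d⁻¹

k_a(T₂) = k_a(T₁) · θ^(T₂−T₁) = 1.65 × 1.024^(31.1−20.0)
= 1.65 × 1.024^11.1 = 1.65 × 1.301 = 2.147 d⁻¹.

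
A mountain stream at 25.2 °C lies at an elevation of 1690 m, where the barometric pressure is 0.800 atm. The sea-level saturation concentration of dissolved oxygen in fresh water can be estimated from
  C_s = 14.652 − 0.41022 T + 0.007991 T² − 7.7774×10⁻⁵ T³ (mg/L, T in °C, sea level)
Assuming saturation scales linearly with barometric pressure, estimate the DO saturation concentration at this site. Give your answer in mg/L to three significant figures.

C_s ≈ 6.52 mg/L

At sea level: C_s = 14.652 − 0.41022×25.2 + 0.007991×25.2² − 7.7774×10⁻⁵×25.2³ = 8.144 mg/L.
Pressure correction: C_s' = 8.144 × 0.800 = 6.516 mg/L.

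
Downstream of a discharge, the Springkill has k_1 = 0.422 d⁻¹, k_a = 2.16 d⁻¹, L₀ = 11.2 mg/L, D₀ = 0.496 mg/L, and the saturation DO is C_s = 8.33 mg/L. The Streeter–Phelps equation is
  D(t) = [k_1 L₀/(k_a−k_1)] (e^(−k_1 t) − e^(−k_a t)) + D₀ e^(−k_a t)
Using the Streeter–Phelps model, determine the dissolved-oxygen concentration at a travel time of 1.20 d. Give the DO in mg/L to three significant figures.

k_1 L₀/(k_a−k_1) = 0.422×11.2/(2.16−0.422) = 4.726/1.738 = 2.719 mg/L.
e^(−k_1 t) = e^(−0.422×1.200) = 0.6027; e^(−k_a t) = e^(−2.16×1.200) = 0.07487.
D = 2.719 × (0.6027 − 0.07487) + 0.496 × 0.07487 = 1.435 + 0.03714 = 1.472 mg/L.
DO = C_s − D = 8.33 − 1.472 = 6.858 mg/L.

DO ≈ 6.86 mg/L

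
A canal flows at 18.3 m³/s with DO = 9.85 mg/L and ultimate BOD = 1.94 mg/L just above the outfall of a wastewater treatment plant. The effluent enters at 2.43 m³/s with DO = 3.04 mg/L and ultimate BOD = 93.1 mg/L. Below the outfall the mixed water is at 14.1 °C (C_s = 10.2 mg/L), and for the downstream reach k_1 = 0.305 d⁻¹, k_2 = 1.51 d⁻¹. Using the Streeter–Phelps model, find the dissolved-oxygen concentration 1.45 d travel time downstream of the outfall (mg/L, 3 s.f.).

DO ≈ 8.38 mg/L

Mixed DO = (18.3×9.85 + 2.43×3.04)/(18.3+2.43) = 187.6/20.73 = 9.052 mg/L.
Mixed L₀ = (18.3×1.94 + 2.43×93.1)/(20.73) = 261.7/20.73 = 12.63 mg/L.
Initial deficit D₀ = C_s − DO₀ = 10.2 − 9.052 = 1.148 mg/L.
D(1.45) = [0.305×12.63/(1.51−0.305)](e^(−0.305×1.45) − e^(−1.51×1.45)) + 1.148 e^(−1.51×1.45)
= 3.196 × (0.6426 − 0.1120) + 1.148 × 0.1120 = 1.824 mg/L.
DO = 10.2 − 1.824 = 8.376 mg/L.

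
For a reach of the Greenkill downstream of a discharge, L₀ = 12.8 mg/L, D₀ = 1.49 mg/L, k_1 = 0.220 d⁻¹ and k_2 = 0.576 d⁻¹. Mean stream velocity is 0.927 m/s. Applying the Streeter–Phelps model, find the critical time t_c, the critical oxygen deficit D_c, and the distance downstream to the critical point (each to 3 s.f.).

t_c ≈ 2.12 d; D_c ≈ 3.07 mg/L; x_c ≈ 170 km

At the critical point dD/dt = 0, so k_1 L₀ e^(−k_1 t) = k_2 D. Substituting D(t) from the Streeter–Phelps equation and solving for t gives
t_c = ln[(k_2/k_1)(1 − D₀(k_2−k_1)/(k_1 L₀))] / (k_2−k_1).
Here k_2−k_1 = 0.3560 d⁻¹ and 1 − D₀(k_2−k_1)/(k_1 L₀) = 1 − 1.49×0.3560/(0.220×12.8) = 0.8116, so
t_c = ln(2.618 × 0.8116) / 0.3560 = 0.7538 / 0.3560 = 2.117 d.
D_c = (k_1/k_2) L₀ e^(−k_1 t_c) = (0.220/0.576) × 12.8 × e^(−0.220×2.117) = 0.3819 × 12.8 × 0.6276 = 3.068 mg/L.
x_c = v t_c = 0.927 m/s × 2.117 d × 86400 s/d = 169600 m ≈ 170 km.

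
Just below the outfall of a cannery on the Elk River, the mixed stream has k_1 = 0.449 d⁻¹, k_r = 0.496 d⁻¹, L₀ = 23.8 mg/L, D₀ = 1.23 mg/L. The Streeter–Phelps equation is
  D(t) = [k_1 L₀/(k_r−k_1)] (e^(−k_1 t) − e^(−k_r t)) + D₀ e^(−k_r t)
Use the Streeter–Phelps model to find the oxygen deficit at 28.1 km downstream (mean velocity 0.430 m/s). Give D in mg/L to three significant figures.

D ≈ 6.50 mg/L

Travel time t = x/v = 28.1 km / (0.430 m/s) = 28100 m / 0.430 m/s = 65350 s = 0.7564 d.
k_1 L₀/(k_r−k_1) = 0.449×23.8/(0.496−0.449) = 10.69/0.04700 = 227.4 mg/L.
e^(−k_1 t) = e^(−0.449×0.7564) = 0.7121; e^(−k_r t) = e^(−0.496×0.7564) = 0.6872.
D = 227.4 × (0.7121 − 0.6872) + 1.23 × 0.6872 = 5.654 + 0.8452 = 6.499 mg/L.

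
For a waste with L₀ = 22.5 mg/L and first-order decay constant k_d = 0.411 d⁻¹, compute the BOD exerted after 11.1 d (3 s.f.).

y_t = L₀(1 − e^(−k_d t)) = 22.5 × (1 − e^(−0.411×11.1))
= 22.5 × (1 − 0.01044) = 22.5 × 0.9896 = 22.27 mg/L.

y ≈ 22.3 mg/L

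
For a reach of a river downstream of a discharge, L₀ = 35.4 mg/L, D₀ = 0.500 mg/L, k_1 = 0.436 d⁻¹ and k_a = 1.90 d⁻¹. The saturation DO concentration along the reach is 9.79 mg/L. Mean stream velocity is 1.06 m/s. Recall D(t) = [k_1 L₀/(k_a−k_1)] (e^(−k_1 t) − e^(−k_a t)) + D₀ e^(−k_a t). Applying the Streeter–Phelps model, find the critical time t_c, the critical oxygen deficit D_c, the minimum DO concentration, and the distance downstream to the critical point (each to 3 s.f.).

With k_a/k_1 = 4.358 and 1 − D₀(k_a−k_1)/(k_1 L₀) = 0.9526,
t_c = ln(4.358 × 0.9526) / (1.90 − 0.436) = ln(4.151) / 1.464 = 1.423/1.464 = 0.9723 d.
D_c = (k_1/k_a) L₀ e^(−k_1 t_c) = (0.436/1.90) × 35.4 × e^(−0.436×0.9723) = 0.2295 × 35.4 × 0.6545 = 5.317 mg/L.
Minimum DO = C_s − D_c = 9.79 − 5.317 = 4.473 mg/L.
x_c = v t_c = 1.06 m/s × 0.9723 d × 86400 s/d = 89040 m ≈ 89.0 km.

t_c ≈ 0.972 d; D_c ≈ 5.32 mg/L; min DO ≈ 4.47 mg/L; x_c ≈ 89.0 km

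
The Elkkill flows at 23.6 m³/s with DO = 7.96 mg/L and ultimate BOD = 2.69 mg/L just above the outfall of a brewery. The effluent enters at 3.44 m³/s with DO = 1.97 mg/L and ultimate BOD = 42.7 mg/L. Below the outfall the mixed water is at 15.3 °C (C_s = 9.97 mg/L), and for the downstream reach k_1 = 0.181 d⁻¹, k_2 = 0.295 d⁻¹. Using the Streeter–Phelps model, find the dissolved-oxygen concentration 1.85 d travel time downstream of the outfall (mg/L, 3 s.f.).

DO ≈ 6.68 mg/L

Mixed DO = (23.6×7.96 + 3.44×1.97)/(23.6+3.44) = 194.6/27.04 = 7.198 mg/L.
Mixed L₀ = (23.6×2.69 + 3.44×42.7)/(27.04) = 210.4/27.04 = 7.780 mg/L.
Initial deficit D₀ = C_s − DO₀ = 9.97 − 7.198 = 2.772 mg/L.
D(1.85) = [0.181×7.780/(0.295−0.181)](e^(−0.181×1.85) − e^(−0.295×1.85)) + 2.772 e^(−0.295×1.85)
= 12.35 × (0.7154 − 0.5794) + 2.772 × 0.5794 = 3.287 mg/L.
DO = 9.97 − 3.287 = 6.683 mg/L.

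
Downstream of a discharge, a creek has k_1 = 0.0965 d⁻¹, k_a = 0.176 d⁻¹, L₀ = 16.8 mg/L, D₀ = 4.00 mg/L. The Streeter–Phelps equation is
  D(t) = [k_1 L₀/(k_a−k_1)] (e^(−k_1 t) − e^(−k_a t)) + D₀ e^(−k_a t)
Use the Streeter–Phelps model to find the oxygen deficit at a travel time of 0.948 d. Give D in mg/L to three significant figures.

D ≈ 4.74 mg/L

k_1 L₀/(k_a−k_1) = 0.0965×16.8/(0.176−0.0965) = 1.621/0.07950 = 20.39 mg/L.
e^(−k_1 t) = e^(−0.0965×0.9480) = 0.9126; e^(−k_a t) = e^(−0.176×0.9480) = 0.8463.
D = 20.39 × (0.9126 − 0.8463) + 4.00 × 0.8463 = 1.351 + 3.385 = 4.736 mg/L.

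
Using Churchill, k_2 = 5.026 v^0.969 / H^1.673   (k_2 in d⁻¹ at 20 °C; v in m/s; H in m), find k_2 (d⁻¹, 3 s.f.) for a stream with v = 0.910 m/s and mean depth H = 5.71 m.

k_2 ≈ 0.249 d⁻¹

k_2 = 5.026 × 0.910^0.969 / 5.71^1.673 = 5.026 × 0.9127 / 18.44 = 0.2487 d⁻¹.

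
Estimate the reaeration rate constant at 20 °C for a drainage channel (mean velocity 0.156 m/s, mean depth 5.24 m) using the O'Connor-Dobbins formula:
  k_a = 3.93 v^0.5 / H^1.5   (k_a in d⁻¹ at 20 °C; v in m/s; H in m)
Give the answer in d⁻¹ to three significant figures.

k_a = 3.93 × 0.156^0.5 / 5.24^1.5 = 3.93 × 0.3950 / 11.99 = 0.1294 d⁻¹.

k_a ≈ 0.129 d⁻¹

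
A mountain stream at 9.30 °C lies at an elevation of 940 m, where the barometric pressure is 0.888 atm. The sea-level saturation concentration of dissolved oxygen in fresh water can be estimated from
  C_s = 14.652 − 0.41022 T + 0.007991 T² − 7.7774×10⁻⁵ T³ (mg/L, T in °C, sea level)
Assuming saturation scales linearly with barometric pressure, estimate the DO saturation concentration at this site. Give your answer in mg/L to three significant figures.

C_s ≈ 10.2 mg/L

At sea level: C_s = 14.652 − 0.41022×9.30 + 0.007991×9.30² − 7.7774×10⁻⁵×9.30³ = 11.47 mg/L.
Pressure correction: C_s' = 11.47 × 0.888 = 10.18 mg/L.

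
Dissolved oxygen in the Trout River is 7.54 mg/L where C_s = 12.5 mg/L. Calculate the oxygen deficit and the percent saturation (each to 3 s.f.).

D = C_s − C = 12.5 − 7.54 = 4.96 mg/L.
% saturation = 7.54/12.5 × 100 = 60.3 %.

D ≈ 4.96 mg/L; 60.3 % saturation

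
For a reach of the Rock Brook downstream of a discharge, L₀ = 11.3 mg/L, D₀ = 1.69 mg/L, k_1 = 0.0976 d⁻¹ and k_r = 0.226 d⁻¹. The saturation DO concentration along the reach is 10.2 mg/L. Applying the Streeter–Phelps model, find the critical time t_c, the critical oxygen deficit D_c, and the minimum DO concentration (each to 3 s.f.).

At the critical point dD/dt = 0, so k_1 L₀ e^(−k_1 t) = k_r D. Substituting D(t) from the Streeter–Phelps equation and solving for t gives
t_c = ln[(k_r/k_1)(1 − D₀(k_r−k_1)/(k_1 L₀))] / (k_r−k_1).
Here k_r−k_1 = 0.1284 d⁻¹ and 1 − D₀(k_r−k_1)/(k_1 L₀) = 1 − 1.69×0.1284/(0.0976×11.3) = 0.8032, so
t_c = ln(2.316 × 0.8032) / 0.1284 = 0.6206 / 0.1284 = 4.833 d.
D_c = (k_1/k_r) L₀ e^(−k_1 t_c) = (0.0976/0.226) × 11.3 × e^(−0.0976×4.833) = 0.4319 × 11.3 × 0.6239 = 3.045 mg/L.
Minimum DO = C_s − D_c = 10.2 − 3.045 = 7.155 mg/L.

t_c ≈ 4.83 d; D_c ≈ 3.04 mg/L; min DO ≈ 7.16 mg/L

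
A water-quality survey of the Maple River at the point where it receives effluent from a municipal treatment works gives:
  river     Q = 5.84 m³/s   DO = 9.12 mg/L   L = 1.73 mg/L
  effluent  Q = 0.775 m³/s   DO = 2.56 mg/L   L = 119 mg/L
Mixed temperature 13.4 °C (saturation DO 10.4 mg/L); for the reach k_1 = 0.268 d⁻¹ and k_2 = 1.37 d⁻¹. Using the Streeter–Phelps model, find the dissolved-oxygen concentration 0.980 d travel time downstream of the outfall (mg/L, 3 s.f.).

DO ≈ 7.95 mg/L

Mixed DO = (5.84×9.12 + 0.775×2.56)/(5.84+0.775) = 55.24/6.615 = 8.351 mg/L.
Mixed L₀ = (5.84×1.73 + 0.775×119)/(6.615) = 102.3/6.615 = 15.47 mg/L.
Initial deficit D₀ = C_s − DO₀ = 10.4 − 8.351 = 2.049 mg/L.
D(0.980) = [0.268×15.47/(1.37−0.268)](e^(−0.268×0.980) − e^(−1.37×0.980)) + 2.049 e^(−1.37×0.980)
= 3.762 × (0.7690 − 0.2612) + 2.049 × 0.2612 = 2.446 mg/L.
DO = 10.4 − 2.446 = 7.954 mg/L.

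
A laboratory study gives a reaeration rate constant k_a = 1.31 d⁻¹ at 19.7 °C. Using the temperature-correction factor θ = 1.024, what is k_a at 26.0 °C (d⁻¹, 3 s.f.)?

k_a(T₂) = k_a(T₁) · θ^(T₂−T₁) = 1.31 × 1.024^(26.0−19.7)
= 1.31 × 1.024^6.30 = 1.31 × 1.161 = 1.521 d⁻¹.

k_a ≈ 1.52 d⁻¹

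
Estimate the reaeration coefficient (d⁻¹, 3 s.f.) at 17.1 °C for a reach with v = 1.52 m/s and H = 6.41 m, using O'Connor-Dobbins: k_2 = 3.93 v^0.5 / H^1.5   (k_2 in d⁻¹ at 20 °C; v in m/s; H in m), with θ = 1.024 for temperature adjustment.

k_2 ≈ 0.279 d⁻¹

k_2(20) = 3.93 × 1.52^0.5 / 6.41^1.5 = 3.93 × 1.233 / 16.23 = 0.2986 d⁻¹.
k_2(17.1) = 0.2986 × 1.024^(17.1−20) = 0.2986 × 0.9335 = 0.2787 d⁻¹.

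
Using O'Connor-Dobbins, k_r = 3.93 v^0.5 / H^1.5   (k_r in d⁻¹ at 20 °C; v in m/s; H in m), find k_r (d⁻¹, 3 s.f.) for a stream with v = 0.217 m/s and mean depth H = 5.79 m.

k_r ≈ 0.131 d⁻¹

k_r = 3.93 × 0.217^0.5 / 5.79^1.5 = 3.93 × 0.4658 / 13.93 = 0.1314 d⁻¹.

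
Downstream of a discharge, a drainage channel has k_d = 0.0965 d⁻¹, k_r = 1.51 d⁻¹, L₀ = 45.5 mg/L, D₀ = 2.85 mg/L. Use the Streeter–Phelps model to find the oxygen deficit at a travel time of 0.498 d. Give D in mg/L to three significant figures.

k_d L₀/(k_r−k_d) = 0.0965×45.5/(1.51−0.0965) = 4.391/1.413 = 3.106 mg/L.
e^(−k_d t) = e^(−0.0965×0.4980) = 0.9531; e^(−k_r t) = e^(−1.51×0.4980) = 0.4714.
D = 3.106 × (0.9531 − 0.4714) + 2.85 × 0.4714 = 1.496 + 1.344 = 2.840 mg/L.

D ≈ 2.84 mg/L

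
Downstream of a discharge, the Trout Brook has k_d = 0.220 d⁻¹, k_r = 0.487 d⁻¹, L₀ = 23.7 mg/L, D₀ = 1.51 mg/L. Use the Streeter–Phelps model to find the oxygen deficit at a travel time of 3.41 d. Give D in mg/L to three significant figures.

k_d L₀/(k_r−k_d) = 0.220×23.7/(0.487−0.220) = 5.214/0.2670 = 19.53 mg/L.
e^(−k_d t) = e^(−0.220×3.410) = 0.4723; e^(−k_r t) = e^(−0.487×3.410) = 0.1900.
D = 19.53 × (0.4723 − 0.1900) + 1.51 × 0.1900 = 5.512 + 0.2869 = 5.799 mg/L.

D ≈ 5.80 mg/L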